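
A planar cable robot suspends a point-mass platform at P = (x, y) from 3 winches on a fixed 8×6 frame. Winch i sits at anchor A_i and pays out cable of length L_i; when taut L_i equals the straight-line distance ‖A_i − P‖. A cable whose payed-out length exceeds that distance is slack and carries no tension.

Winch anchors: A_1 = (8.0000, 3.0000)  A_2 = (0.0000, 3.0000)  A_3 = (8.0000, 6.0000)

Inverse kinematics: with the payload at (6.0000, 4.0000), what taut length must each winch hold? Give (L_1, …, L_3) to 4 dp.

cable 1: Δx=2.0000, Δy=-1.0000; L_1 = √(Δx²+Δy²) = 2.2361
cable 2: Δx=-6.0000, Δy=-1.0000; L_2 = √(Δx²+Δy²) = 6.0828
cable 3: Δx=2.0000, Δy=2.0000; L_3 = √(Δx²+Δy²) = 2.8284

(2.2361, 6.0828, 2.8284)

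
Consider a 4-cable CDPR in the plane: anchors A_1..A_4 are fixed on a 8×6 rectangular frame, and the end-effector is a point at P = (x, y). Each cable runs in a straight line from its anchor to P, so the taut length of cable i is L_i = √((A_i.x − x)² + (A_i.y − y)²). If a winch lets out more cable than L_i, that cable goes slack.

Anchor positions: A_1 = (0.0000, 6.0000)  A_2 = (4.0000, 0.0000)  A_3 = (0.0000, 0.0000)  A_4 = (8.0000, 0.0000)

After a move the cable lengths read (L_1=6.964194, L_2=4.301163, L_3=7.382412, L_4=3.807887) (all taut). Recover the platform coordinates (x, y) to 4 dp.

circle eqns → linear via eq_j − eq_1; set k_j = A_j·A_j − L_j²
k_1 = 0.0000+36.0000−48.5000 = -12.5000
-8.0000·x + 12.0000·y = k_1−k_2 = -10.0000
0.0000·x + 12.0000·y = k_1−k_3 = 42.0000
-16.0000·x + 12.0000·y = k_1−k_4 = -62.0000
solve first two rows → x=6.5000, y=3.5000
check cable 4: ‖A_4−P‖² = 14.5000 ≈ L_4² = 14.5000 ✓

(6.5000, 3.5000)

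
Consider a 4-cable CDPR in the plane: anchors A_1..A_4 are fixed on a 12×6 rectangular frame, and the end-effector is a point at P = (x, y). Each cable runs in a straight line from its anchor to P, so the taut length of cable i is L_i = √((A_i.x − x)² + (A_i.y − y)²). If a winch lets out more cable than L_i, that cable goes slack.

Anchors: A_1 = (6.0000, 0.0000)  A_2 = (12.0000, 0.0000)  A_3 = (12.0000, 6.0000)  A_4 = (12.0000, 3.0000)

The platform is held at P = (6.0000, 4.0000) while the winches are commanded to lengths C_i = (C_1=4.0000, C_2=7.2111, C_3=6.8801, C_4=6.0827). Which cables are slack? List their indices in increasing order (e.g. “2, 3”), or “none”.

3

cable 1: L_1 = ‖A_1−P‖ = 4.0000;  C_1 = 4.0000 → taut
cable 2: L_2 = ‖A_2−P‖ = 7.2111;  C_2 = 7.2111 → taut
cable 3: L_3 = ‖A_3−P‖ = 6.3246;  C_3 = 6.8801 → slack
cable 4: L_4 = ‖A_4−P‖ = 6.0828;  C_4 = 6.0827 → taut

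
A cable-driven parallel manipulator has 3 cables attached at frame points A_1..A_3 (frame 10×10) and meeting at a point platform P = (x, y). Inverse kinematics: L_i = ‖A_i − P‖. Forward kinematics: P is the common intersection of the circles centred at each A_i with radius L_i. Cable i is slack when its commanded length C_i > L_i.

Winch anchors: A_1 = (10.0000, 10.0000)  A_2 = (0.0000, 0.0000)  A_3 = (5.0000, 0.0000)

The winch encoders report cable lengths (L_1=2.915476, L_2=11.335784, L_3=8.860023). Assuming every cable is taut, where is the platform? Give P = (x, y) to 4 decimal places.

each cable: (A_i−P)·(A_i−P) = L_i²; let k_i = ‖A_i‖²−L_i²
k_1 = 100.0000+100.0000−8.5000 = 191.5000
row 1: 20.0000x + 20.0000y = 320.0000  (k_2=-128.5000)
row 2: 10.0000x + 20.0000y = 245.0000  (k_3=-53.5000)
Cramer on rows 1–2 → x = 7.5000, y = 8.5000

(7.5000, 8.5000)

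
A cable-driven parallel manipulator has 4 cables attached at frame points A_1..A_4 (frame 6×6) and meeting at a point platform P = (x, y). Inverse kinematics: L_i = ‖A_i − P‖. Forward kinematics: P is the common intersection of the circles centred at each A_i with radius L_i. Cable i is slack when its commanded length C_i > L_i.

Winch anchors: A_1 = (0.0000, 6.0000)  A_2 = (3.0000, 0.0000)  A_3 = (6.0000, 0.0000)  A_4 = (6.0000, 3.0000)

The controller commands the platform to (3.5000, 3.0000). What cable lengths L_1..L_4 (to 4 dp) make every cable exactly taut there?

(4.6098, 3.0414, 3.9051, 2.5000)

L_1 = √((0.0000−3.5000)² + (6.0000−3.0000)²) = 4.6098
L_2 = √((3.0000−3.5000)² + (0.0000−3.0000)²) = 3.0414
L_3 = √((6.0000−3.5000)² + (0.0000−3.0000)²) = 3.9051
L_4 = √((6.0000−3.5000)² + (3.0000−3.0000)²) = 2.5000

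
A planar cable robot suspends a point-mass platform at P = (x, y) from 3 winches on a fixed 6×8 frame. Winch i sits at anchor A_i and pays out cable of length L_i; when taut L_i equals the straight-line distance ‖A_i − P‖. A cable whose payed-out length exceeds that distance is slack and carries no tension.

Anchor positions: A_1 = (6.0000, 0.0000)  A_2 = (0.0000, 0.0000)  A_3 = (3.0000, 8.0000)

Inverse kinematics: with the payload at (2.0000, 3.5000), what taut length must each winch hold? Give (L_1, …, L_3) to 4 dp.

(5.3151, 4.0311, 4.6098)

L_1 = √((6.0000−2.0000)² + (0.0000−3.5000)²) = 5.3151
L_2 = √((0.0000−2.0000)² + (0.0000−3.5000)²) = 4.0311
L_3 = √((3.0000−2.0000)² + (8.0000−3.5000)²) = 4.6098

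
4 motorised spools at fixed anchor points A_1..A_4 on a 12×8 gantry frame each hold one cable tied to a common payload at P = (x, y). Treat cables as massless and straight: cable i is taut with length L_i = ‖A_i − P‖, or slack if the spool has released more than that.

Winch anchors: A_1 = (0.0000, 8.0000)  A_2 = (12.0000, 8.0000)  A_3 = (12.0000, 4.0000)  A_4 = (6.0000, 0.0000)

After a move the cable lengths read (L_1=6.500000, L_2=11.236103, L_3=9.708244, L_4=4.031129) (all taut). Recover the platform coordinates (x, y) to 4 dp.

(2.5000, 2.0000)

each cable: (A_i−P)·(A_i−P) = L_i²; let q_i = ‖A_i‖²−L_i²
q_1 = 0.0000+64.0000−42.2500 = 21.7500
row 1: -24.0000x + 0.0000y = -60.0000  (q_2=81.7500)
row 2: -24.0000x + 8.0000y = -44.0000  (q_3=65.7500)
row 3: -12.0000x + 16.0000y = 2.0000  (q_4=19.7500)
Cramer on rows 1–2 → x = 2.5000, y = 2.0000
check cable 4: ‖A_4−P‖² = 16.2500 ≈ L_4² = 16.2500 ✓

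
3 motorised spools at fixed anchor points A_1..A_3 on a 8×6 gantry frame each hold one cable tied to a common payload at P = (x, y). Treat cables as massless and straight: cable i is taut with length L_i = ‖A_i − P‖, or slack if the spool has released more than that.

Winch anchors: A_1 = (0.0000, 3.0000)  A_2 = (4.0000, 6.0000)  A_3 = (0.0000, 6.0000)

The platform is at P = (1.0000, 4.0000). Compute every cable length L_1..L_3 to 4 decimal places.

L_1: Δ = A_1−P = (-1.0000, -1.0000) → ‖Δ‖ = √2.0000 = 1.4142
L_2: Δ = A_2−P = (3.0000, 2.0000) → ‖Δ‖ = √13.0000 = 3.6056
L_3: Δ = A_3−P = (-1.0000, 2.0000) → ‖Δ‖ = √5.0000 = 2.2361

(1.4142, 3.6056, 2.2361)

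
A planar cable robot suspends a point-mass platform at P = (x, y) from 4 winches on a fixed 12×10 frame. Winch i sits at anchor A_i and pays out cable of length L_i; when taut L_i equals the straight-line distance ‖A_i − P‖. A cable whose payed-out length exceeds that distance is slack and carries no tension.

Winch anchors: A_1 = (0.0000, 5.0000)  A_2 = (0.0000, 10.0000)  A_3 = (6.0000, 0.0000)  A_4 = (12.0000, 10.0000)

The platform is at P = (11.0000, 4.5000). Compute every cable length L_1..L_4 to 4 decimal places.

(11.0114, 12.2984, 6.7268, 5.5902)

L_1: Δ = A_1−P = (-11.0000, 0.5000) → ‖Δ‖ = √121.2500 = 11.0114
L_2: Δ = A_2−P = (-11.0000, 5.5000) → ‖Δ‖ = √151.2500 = 12.2984
L_3: Δ = A_3−P = (-5.0000, -4.5000) → ‖Δ‖ = √45.2500 = 6.7268
L_4: Δ = A_4−P = (1.0000, 5.5000) → ‖Δ‖ = √31.2500 = 5.5902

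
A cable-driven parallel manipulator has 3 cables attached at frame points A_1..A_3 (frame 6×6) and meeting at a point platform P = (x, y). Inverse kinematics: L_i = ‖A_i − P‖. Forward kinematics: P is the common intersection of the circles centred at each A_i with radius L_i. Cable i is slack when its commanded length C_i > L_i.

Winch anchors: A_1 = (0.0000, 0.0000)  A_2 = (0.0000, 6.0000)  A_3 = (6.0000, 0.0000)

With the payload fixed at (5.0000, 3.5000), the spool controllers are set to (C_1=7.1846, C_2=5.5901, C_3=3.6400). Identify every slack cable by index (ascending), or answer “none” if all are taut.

cable 1: L_1 = ‖A_1−P‖ = 6.1033;  C_1 = 7.1846 → slack
cable 2: L_2 = ‖A_2−P‖ = 5.5902;  C_2 = 5.5901 → taut
cable 3: L_3 = ‖A_3−P‖ = 3.6401;  C_3 = 3.6400 → taut

1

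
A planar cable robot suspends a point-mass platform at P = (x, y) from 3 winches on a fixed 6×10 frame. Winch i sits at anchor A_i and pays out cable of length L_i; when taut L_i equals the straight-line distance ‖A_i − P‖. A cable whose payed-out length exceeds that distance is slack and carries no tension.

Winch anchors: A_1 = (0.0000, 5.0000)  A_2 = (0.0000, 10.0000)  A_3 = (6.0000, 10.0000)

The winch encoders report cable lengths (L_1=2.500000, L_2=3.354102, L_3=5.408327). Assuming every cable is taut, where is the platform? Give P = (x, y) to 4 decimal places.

(1.5000, 7.0000)

circle eqns → linear via eq_j − eq_1; set k_j = A_j·A_j − L_j²
k_1 = 0.0000+25.0000−6.2500 = 18.7500
0.0000·x − 10.0000·y = k_1−k_2 = -70.0000
-12.0000·x − 10.0000·y = k_1−k_3 = -88.0000
solve first two rows → x=1.5000, y=7.0000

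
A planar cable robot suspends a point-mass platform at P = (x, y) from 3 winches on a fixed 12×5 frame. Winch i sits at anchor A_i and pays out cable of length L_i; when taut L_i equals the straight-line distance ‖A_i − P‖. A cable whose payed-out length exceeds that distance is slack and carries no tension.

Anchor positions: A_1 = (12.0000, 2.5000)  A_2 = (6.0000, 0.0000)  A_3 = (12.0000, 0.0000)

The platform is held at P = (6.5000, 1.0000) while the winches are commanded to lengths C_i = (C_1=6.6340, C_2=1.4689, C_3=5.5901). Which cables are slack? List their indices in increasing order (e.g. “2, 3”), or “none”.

cable 1: L_1 = ‖A_1−P‖ = 5.7009;  C_1 = 6.6340 → slack
cable 2: L_2 = ‖A_2−P‖ = 1.1180;  C_2 = 1.4689 → slack
cable 3: L_3 = ‖A_3−P‖ = 5.5902;  C_3 = 5.5901 → taut

1, 2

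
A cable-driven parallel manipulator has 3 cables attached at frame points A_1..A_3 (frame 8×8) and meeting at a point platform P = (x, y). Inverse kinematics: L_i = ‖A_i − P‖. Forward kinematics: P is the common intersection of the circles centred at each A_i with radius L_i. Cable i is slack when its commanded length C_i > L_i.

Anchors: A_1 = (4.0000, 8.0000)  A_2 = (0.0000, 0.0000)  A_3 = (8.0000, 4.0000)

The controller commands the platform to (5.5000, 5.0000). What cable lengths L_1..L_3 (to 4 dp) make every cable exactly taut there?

cable 1: Δx=-1.5000, Δy=3.0000; L_1 = √(Δx²+Δy²) = 3.3541
cable 2: Δx=-5.5000, Δy=-5.0000; L_2 = √(Δx²+Δy²) = 7.4330
cable 3: Δx=2.5000, Δy=-1.0000; L_3 = √(Δx²+Δy²) = 2.6926

(3.3541, 7.4330, 2.6926)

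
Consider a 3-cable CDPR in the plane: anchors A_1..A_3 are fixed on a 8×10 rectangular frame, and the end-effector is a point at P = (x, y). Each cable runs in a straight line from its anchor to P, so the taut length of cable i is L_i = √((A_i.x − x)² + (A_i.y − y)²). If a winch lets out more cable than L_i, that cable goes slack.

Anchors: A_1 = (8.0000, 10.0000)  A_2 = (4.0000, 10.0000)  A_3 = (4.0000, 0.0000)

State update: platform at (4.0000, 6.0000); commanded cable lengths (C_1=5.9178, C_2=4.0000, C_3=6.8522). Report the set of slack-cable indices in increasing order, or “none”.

1, 3

cable 1: √((4.0000)²+(4.0000)²)=5.6569, C_1=5.9178: slack
cable 2: √((0.0000)²+(4.0000)²)=4.0000, C_2=4.0000: taut
cable 3: √((0.0000)²+(-6.0000)²)=6.0000, C_3=6.8522: slack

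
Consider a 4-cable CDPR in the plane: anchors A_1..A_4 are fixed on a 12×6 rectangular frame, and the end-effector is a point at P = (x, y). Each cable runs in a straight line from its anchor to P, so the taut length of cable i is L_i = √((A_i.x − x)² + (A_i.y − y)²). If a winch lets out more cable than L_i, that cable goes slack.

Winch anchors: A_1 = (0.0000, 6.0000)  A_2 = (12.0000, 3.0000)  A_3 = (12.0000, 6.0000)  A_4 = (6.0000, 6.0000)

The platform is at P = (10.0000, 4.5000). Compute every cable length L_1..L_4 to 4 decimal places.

L_1: Δ = A_1−P = (-10.0000, 1.5000) → ‖Δ‖ = √102.2500 = 10.1119
L_2: Δ = A_2−P = (2.0000, -1.5000) → ‖Δ‖ = √6.2500 = 2.5000
L_3: Δ = A_3−P = (2.0000, 1.5000) → ‖Δ‖ = √6.2500 = 2.5000
L_4: Δ = A_4−P = (-4.0000, 1.5000) → ‖Δ‖ = √18.2500 = 4.2720

(10.1119, 2.5000, 2.5000, 4.2720)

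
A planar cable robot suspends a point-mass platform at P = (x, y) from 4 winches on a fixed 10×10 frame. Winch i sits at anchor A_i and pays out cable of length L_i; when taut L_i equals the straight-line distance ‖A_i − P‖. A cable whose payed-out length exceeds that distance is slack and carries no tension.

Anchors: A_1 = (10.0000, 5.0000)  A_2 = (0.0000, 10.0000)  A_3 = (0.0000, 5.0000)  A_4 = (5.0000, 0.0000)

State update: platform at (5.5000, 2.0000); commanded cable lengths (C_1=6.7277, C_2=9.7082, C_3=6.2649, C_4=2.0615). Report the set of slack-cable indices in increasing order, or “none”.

1

i=1: geometric 5.4083 vs commanded 6.7277 ⇒ slack
i=2: geometric 9.7082 vs commanded 9.7082 ⇒ taut
i=3: geometric 6.2650 vs commanded 6.2649 ⇒ taut
i=4: geometric 2.0616 vs commanded 2.0615 ⇒ taut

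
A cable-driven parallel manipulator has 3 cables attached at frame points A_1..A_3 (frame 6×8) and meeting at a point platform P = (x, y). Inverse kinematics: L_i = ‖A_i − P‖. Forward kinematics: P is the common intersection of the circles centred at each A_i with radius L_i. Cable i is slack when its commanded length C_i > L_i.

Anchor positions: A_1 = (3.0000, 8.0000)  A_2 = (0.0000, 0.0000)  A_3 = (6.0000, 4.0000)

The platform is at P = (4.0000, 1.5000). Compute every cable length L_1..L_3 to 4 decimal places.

(6.5765, 4.2720, 3.2016)

L_1 = √((3.0000−4.0000)² + (8.0000−1.5000)²) = 6.5765
L_2 = √((0.0000−4.0000)² + (0.0000−1.5000)²) = 4.2720
L_3 = √((6.0000−4.0000)² + (4.0000−1.5000)²) = 3.2016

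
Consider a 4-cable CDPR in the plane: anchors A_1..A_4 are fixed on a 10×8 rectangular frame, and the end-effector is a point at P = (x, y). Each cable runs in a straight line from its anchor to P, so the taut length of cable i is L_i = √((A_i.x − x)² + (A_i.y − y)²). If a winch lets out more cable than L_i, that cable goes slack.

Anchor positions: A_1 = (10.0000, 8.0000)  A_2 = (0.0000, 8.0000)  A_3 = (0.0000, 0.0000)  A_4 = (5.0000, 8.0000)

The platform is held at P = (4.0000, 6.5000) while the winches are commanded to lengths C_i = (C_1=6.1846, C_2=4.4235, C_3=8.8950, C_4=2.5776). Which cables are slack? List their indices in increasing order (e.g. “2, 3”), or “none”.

i=1: geometric 6.1847 vs commanded 6.1846 ⇒ taut
i=2: geometric 4.2720 vs commanded 4.4235 ⇒ slack
i=3: geometric 7.6322 vs commanded 8.8950 ⇒ slack
i=4: geometric 1.8028 vs commanded 2.5776 ⇒ slack

2, 3, 4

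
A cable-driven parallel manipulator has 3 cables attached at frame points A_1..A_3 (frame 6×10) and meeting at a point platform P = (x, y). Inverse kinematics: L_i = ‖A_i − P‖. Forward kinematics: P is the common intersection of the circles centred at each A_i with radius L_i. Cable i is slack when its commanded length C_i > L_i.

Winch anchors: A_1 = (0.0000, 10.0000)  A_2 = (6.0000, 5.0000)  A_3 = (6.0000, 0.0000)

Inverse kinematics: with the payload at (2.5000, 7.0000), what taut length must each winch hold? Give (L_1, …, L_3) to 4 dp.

(3.9051, 4.0311, 7.8262)

L_1 = √((0.0000−2.5000)² + (10.0000−7.0000)²) = 3.9051
L_2 = √((6.0000−2.5000)² + (5.0000−7.0000)²) = 4.0311
L_3 = √((6.0000−2.5000)² + (0.0000−7.0000)²) = 7.8262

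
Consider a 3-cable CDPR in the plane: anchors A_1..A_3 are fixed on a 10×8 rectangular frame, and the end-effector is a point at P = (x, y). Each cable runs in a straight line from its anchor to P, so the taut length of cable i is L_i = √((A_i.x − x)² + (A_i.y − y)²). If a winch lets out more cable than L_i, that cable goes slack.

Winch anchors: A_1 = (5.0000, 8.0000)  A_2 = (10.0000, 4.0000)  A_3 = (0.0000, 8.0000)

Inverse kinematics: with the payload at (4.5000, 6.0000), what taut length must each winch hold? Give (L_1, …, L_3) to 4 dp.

L_1: Δ = A_1−P = (0.5000, 2.0000) → ‖Δ‖ = √4.2500 = 2.0616
L_2: Δ = A_2−P = (5.5000, -2.0000) → ‖Δ‖ = √34.2500 = 5.8523
L_3: Δ = A_3−P = (-4.5000, 2.0000) → ‖Δ‖ = √24.2500 = 4.9244

(2.0616, 5.8523, 4.9244)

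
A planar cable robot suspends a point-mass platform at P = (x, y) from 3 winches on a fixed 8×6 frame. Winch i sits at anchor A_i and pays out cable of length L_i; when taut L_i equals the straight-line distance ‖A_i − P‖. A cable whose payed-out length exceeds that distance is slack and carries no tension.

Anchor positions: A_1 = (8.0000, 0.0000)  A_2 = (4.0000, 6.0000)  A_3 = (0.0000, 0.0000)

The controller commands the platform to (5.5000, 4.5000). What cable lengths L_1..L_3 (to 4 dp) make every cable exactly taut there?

L_1: Δ = A_1−P = (2.5000, -4.5000) → ‖Δ‖ = √26.5000 = 5.1478
L_2: Δ = A_2−P = (-1.5000, 1.5000) → ‖Δ‖ = √4.5000 = 2.1213
L_3: Δ = A_3−P = (-5.5000, -4.5000) → ‖Δ‖ = √50.5000 = 7.1063

(5.1478, 2.1213, 7.1063)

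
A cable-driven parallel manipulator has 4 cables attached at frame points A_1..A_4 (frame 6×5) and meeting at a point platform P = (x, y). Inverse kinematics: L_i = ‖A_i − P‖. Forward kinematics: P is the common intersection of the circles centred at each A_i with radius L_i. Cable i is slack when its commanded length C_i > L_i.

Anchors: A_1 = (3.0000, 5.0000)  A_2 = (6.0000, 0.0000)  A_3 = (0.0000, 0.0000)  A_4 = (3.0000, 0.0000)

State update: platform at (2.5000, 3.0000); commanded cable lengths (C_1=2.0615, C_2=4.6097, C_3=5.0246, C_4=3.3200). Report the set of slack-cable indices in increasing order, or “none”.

3, 4

i=1: geometric 2.0616 vs commanded 2.0615 ⇒ taut
i=2: geometric 4.6098 vs commanded 4.6097 ⇒ taut
i=3: geometric 3.9051 vs commanded 5.0246 ⇒ slack
i=4: geometric 3.0414 vs commanded 3.3200 ⇒ slack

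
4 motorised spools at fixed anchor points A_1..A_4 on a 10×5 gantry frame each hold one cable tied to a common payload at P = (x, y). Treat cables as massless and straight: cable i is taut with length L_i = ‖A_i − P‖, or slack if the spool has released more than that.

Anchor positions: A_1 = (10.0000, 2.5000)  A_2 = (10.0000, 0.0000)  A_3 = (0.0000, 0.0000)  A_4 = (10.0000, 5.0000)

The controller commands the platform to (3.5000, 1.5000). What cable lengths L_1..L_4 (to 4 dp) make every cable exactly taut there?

L_1 = √((10.0000−3.5000)² + (2.5000−1.5000)²) = 6.5765
L_2 = √((10.0000−3.5000)² + (0.0000−1.5000)²) = 6.6708
L_3 = √((0.0000−3.5000)² + (0.0000−1.5000)²) = 3.8079
L_4 = √((10.0000−3.5000)² + (5.0000−1.5000)²) = 7.3824

(6.5765, 6.6708, 3.8079, 7.3824)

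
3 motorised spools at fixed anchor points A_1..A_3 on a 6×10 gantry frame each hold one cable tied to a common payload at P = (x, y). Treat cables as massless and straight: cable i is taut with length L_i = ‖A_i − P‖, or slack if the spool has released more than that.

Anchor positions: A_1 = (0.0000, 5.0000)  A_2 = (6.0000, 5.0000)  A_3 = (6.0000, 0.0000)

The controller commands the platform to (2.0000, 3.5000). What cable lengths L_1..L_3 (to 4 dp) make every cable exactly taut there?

(2.5000, 4.2720, 5.3151)

L_1 = √((0.0000−2.0000)² + (5.0000−3.5000)²) = 2.5000
L_2 = √((6.0000−2.0000)² + (5.0000−3.5000)²) = 4.2720
L_3 = √((6.0000−2.0000)² + (0.0000−3.5000)²) = 5.3151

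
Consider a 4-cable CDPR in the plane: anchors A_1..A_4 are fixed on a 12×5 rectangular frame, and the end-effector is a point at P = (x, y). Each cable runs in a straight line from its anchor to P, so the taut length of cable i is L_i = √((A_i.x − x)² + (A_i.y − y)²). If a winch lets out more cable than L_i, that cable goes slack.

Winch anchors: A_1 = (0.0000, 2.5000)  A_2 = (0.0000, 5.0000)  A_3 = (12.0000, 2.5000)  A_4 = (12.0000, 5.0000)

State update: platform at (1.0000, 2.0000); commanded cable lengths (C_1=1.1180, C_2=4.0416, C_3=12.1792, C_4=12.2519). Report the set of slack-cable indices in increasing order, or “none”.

2, 3, 4

cable 1: L_1 = ‖A_1−P‖ = 1.1180;  C_1 = 1.1180 → taut
cable 2: L_2 = ‖A_2−P‖ = 3.1623;  C_2 = 4.0416 → slack
cable 3: L_3 = ‖A_3−P‖ = 11.0114;  C_3 = 12.1792 → slack
cable 4: L_4 = ‖A_4−P‖ = 11.4018;  C_4 = 12.2519 → slack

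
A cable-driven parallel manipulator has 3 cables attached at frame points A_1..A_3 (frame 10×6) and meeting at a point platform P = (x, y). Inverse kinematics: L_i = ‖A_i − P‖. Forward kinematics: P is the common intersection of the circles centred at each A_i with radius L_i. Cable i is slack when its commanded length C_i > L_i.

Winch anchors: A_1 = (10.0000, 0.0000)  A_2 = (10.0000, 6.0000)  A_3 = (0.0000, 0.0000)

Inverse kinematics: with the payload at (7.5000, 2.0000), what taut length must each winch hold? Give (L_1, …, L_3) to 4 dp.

L_1 = √((10.0000−7.5000)² + (0.0000−2.0000)²) = 3.2016
L_2 = √((10.0000−7.5000)² + (6.0000−2.0000)²) = 4.7170
L_3 = √((0.0000−7.5000)² + (0.0000−2.0000)²) = 7.7621

(3.2016, 4.7170, 7.7621)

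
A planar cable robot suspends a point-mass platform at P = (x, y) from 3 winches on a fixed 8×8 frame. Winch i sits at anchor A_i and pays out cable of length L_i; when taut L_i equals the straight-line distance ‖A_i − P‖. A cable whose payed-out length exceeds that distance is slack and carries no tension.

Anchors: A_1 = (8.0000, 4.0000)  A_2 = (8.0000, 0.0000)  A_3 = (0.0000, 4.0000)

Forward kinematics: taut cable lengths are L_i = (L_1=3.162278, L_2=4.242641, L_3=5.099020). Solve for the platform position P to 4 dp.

each cable: (A_i−P)·(A_i−P) = L_i²; let k_i = ‖A_i‖²−L_i²
k_1 = 64.0000+16.0000−10.0000 = 70.0000
row 1: 0.0000x + 8.0000y = 24.0000  (k_2=46.0000)
row 2: 16.0000x + 0.0000y = 80.0000  (k_3=-10.0000)
Cramer on rows 1–2 → x = 5.0000, y = 3.0000

(5.0000, 3.0000)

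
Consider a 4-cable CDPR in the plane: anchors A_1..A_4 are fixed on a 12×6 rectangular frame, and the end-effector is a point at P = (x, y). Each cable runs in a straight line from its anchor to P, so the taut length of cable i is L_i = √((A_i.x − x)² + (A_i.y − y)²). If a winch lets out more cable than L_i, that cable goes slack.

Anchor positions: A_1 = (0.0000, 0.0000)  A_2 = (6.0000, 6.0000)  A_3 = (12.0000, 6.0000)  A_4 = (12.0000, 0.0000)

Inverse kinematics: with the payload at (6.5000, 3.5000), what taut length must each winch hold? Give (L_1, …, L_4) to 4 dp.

cable 1: Δx=-6.5000, Δy=-3.5000; L_1 = √(Δx²+Δy²) = 7.3824
cable 2: Δx=-0.5000, Δy=2.5000; L_2 = √(Δx²+Δy²) = 2.5495
cable 3: Δx=5.5000, Δy=2.5000; L_3 = √(Δx²+Δy²) = 6.0415
cable 4: Δx=5.5000, Δy=-3.5000; L_4 = √(Δx²+Δy²) = 6.5192

(7.3824, 2.5495, 6.0415, 6.5192)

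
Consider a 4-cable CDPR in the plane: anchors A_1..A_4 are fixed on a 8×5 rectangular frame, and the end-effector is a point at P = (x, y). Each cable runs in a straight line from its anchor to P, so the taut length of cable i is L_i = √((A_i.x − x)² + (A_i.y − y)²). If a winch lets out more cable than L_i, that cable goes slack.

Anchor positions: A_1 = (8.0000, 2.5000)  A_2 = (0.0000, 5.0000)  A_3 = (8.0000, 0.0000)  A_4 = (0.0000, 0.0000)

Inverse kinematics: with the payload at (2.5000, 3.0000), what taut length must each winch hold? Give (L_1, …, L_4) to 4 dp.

L_1: Δ = A_1−P = (5.5000, -0.5000) → ‖Δ‖ = √30.5000 = 5.5227
L_2: Δ = A_2−P = (-2.5000, 2.0000) → ‖Δ‖ = √10.2500 = 3.2016
L_3: Δ = A_3−P = (5.5000, -3.0000) → ‖Δ‖ = √39.2500 = 6.2650
L_4: Δ = A_4−P = (-2.5000, -3.0000) → ‖Δ‖ = √15.2500 = 3.9051

(5.5227, 3.2016, 6.2650, 3.9051)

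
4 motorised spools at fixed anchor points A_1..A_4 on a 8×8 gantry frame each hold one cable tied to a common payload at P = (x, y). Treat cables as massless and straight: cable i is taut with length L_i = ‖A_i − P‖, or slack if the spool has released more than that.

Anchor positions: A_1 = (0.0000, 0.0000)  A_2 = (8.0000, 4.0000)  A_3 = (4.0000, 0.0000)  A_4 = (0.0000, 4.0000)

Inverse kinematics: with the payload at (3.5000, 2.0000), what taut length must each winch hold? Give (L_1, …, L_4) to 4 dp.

cable 1: Δx=-3.5000, Δy=-2.0000; L_1 = √(Δx²+Δy²) = 4.0311
cable 2: Δx=4.5000, Δy=2.0000; L_2 = √(Δx²+Δy²) = 4.9244
cable 3: Δx=0.5000, Δy=-2.0000; L_3 = √(Δx²+Δy²) = 2.0616
cable 4: Δx=-3.5000, Δy=2.0000; L_4 = √(Δx²+Δy²) = 4.0311

(4.0311, 4.9244, 2.0616, 4.0311)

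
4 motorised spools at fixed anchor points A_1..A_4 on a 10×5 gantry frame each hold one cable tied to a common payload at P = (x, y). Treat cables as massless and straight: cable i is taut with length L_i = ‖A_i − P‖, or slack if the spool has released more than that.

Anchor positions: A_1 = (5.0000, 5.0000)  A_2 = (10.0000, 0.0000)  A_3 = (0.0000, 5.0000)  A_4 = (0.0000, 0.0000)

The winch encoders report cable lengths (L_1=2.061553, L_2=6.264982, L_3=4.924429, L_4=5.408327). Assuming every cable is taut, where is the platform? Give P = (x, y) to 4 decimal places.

(4.5000, 3.0000)

expand ‖A_i−P‖²=L_i² and subtract eq 1 (k_i ≔ ‖A_i‖²−L_i²)
k_1 = 25.0000+25.0000−4.2500 = 45.7500
eq1−eq2 → [-10.0000  10.0000]·P = -15.0000
eq1−eq3 → [10.0000  0.0000]·P = 45.0000
eq1−eq4 → [10.0000  10.0000]·P = 75.0000
2×2 solve → P = (4.5000, 3.0000)
check cable 4: ‖A_4−P‖² = 29.2500 ≈ L_4² = 29.2500 ✓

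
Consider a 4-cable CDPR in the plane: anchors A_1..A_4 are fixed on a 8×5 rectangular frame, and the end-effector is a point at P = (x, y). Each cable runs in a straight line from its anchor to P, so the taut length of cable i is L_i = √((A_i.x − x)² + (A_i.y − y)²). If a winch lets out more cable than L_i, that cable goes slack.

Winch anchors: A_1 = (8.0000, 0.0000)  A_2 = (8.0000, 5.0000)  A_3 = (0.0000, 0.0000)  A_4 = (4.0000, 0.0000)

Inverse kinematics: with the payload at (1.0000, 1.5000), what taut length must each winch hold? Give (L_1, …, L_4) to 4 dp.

L_1: Δ = A_1−P = (7.0000, -1.5000) → ‖Δ‖ = √51.2500 = 7.1589
L_2: Δ = A_2−P = (7.0000, 3.5000) → ‖Δ‖ = √61.2500 = 7.8262
L_3: Δ = A_3−P = (-1.0000, -1.5000) → ‖Δ‖ = √3.2500 = 1.8028
L_4: Δ = A_4−P = (3.0000, -1.5000) → ‖Δ‖ = √11.2500 = 3.3541

(7.1589, 7.8262, 1.8028, 3.3541)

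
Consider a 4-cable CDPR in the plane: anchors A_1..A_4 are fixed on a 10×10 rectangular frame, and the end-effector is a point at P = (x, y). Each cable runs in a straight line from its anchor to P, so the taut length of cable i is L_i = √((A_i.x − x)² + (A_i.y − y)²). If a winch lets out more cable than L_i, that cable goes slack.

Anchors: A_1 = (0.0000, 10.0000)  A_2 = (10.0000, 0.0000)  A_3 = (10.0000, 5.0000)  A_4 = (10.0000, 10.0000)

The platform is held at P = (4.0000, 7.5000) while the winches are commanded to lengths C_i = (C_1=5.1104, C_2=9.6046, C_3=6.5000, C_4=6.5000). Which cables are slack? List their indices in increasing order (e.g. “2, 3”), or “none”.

cable 1: L_1 = ‖A_1−P‖ = 4.7170;  C_1 = 5.1104 → slack
cable 2: L_2 = ‖A_2−P‖ = 9.6047;  C_2 = 9.6046 → taut
cable 3: L_3 = ‖A_3−P‖ = 6.5000;  C_3 = 6.5000 → taut
cable 4: L_4 = ‖A_4−P‖ = 6.5000;  C_4 = 6.5000 → taut

1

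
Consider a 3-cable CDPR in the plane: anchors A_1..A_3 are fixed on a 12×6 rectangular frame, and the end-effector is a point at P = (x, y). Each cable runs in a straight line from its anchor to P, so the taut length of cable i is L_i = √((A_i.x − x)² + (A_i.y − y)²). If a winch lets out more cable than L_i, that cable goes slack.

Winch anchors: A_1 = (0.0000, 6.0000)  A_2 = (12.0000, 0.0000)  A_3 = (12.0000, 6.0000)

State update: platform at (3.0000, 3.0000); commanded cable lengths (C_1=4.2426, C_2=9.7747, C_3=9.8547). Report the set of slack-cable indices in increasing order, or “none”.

cable 1: √((-3.0000)²+(3.0000)²)=4.2426, C_1=4.2426: taut
cable 2: √((9.0000)²+(-3.0000)²)=9.4868, C_2=9.7747: slack
cable 3: √((9.0000)²+(3.0000)²)=9.4868, C_3=9.8547: slack

2, 3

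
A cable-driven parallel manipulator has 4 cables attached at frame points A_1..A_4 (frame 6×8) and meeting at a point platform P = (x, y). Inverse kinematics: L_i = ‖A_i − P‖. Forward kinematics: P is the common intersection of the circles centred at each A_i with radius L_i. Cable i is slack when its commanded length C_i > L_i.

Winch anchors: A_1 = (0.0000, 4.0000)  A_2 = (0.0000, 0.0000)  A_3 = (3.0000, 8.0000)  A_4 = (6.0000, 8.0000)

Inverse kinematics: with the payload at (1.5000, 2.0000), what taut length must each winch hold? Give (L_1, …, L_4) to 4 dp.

(2.5000, 2.5000, 6.1847, 7.5000)

cable 1: Δx=-1.5000, Δy=2.0000; L_1 = √(Δx²+Δy²) = 2.5000
cable 2: Δx=-1.5000, Δy=-2.0000; L_2 = √(Δx²+Δy²) = 2.5000
cable 3: Δx=1.5000, Δy=6.0000; L_3 = √(Δx²+Δy²) = 6.1847
cable 4: Δx=4.5000, Δy=6.0000; L_4 = √(Δx²+Δy²) = 7.5000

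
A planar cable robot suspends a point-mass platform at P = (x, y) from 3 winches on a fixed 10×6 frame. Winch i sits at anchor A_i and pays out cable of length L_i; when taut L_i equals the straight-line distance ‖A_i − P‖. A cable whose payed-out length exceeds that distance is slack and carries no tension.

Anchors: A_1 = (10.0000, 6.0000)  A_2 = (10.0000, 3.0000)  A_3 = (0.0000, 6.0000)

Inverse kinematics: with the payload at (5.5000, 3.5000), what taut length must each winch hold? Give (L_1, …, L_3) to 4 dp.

(5.1478, 4.5277, 6.0415)

cable 1: Δx=4.5000, Δy=2.5000; L_1 = √(Δx²+Δy²) = 5.1478
cable 2: Δx=4.5000, Δy=-0.5000; L_2 = √(Δx²+Δy²) = 4.5277
cable 3: Δx=-5.5000, Δy=2.5000; L_3 = √(Δx²+Δy²) = 6.0415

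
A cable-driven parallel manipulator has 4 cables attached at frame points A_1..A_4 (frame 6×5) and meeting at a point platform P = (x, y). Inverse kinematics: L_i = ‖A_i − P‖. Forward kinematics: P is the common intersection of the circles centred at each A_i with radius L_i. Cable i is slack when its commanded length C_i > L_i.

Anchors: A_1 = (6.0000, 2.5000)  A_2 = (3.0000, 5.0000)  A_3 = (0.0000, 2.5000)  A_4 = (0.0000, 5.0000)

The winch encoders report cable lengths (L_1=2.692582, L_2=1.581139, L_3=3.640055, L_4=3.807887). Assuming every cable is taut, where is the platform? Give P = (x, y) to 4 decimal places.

(3.5000, 3.5000)

each cable: (A_i−P)·(A_i−P) = L_i²; let c_i = ‖A_i‖²−L_i²
c_1 = 36.0000+6.2500−7.2500 = 35.0000
row 1: 6.0000x − 5.0000y = 3.5000  (c_2=31.5000)
row 2: 12.0000x + 0.0000y = 42.0000  (c_3=-7.0000)
row 3: 12.0000x − 5.0000y = 24.5000  (c_4=10.5000)
Cramer on rows 1–2 → x = 3.5000, y = 3.5000
check cable 4: ‖A_4−P‖² = 14.5000 ≈ L_4² = 14.5000 ✓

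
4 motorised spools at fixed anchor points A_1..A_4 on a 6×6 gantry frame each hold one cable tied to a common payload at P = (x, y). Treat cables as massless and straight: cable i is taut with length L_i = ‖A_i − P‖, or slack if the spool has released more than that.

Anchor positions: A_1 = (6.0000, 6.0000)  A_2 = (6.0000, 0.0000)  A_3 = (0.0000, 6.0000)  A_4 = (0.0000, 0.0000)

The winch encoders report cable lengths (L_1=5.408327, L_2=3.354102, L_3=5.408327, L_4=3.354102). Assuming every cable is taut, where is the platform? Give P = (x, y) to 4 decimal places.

(3.0000, 1.5000)

circle eqns → linear via eq_j − eq_1; set k_j = A_j·A_j − L_j²
k_1 = 36.0000+36.0000−29.2500 = 42.7500
0.0000·x + 12.0000·y = k_1−k_2 = 18.0000
12.0000·x + 0.0000·y = k_1−k_3 = 36.0000
12.0000·x + 12.0000·y = k_1−k_4 = 54.0000
solve first two rows → x=3.0000, y=1.5000
check cable 4: ‖A_4−P‖² = 11.2500 ≈ L_4² = 11.2500 ✓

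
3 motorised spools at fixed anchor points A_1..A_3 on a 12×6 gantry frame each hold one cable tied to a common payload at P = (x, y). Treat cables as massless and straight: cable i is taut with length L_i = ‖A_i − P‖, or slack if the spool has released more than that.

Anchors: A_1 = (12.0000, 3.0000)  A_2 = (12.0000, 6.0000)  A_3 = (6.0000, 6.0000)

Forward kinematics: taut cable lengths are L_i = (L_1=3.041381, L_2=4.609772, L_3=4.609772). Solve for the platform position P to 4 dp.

expand ‖A_i−P‖²=L_i² and subtract eq 1 (c_i ≔ ‖A_i‖²−L_i²)
c_1 = 144.0000+9.0000−9.2500 = 143.7500
eq1−eq2 → [0.0000  -6.0000]·P = -15.0000
eq1−eq3 → [12.0000  -6.0000]·P = 93.0000
2×2 solve → P = (9.0000, 2.5000)

(9.0000, 2.5000)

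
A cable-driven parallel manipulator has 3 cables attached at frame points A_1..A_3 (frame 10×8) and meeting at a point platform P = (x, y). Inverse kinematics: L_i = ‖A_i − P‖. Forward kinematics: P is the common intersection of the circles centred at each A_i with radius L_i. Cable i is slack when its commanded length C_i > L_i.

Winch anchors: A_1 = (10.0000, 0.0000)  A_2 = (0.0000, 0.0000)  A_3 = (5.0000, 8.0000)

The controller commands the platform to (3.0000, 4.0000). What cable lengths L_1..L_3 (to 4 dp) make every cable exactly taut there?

(8.0623, 5.0000, 4.4721)

L_1: Δ = A_1−P = (7.0000, -4.0000) → ‖Δ‖ = √65.0000 = 8.0623
L_2: Δ = A_2−P = (-3.0000, -4.0000) → ‖Δ‖ = √25.0000 = 5.0000
L_3: Δ = A_3−P = (2.0000, 4.0000) → ‖Δ‖ = √20.0000 = 4.4721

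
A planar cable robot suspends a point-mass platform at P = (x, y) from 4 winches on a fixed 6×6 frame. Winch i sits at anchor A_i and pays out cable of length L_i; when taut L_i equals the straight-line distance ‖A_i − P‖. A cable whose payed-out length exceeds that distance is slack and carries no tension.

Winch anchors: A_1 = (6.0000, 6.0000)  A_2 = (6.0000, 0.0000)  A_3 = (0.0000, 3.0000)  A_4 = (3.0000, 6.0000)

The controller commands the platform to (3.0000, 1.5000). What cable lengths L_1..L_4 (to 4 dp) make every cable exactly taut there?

L_1: Δ = A_1−P = (3.0000, 4.5000) → ‖Δ‖ = √29.2500 = 5.4083
L_2: Δ = A_2−P = (3.0000, -1.5000) → ‖Δ‖ = √11.2500 = 3.3541
L_3: Δ = A_3−P = (-3.0000, 1.5000) → ‖Δ‖ = √11.2500 = 3.3541
L_4: Δ = A_4−P = (0.0000, 4.5000) → ‖Δ‖ = √20.2500 = 4.5000

(5.4083, 3.3541, 3.3541, 4.5000)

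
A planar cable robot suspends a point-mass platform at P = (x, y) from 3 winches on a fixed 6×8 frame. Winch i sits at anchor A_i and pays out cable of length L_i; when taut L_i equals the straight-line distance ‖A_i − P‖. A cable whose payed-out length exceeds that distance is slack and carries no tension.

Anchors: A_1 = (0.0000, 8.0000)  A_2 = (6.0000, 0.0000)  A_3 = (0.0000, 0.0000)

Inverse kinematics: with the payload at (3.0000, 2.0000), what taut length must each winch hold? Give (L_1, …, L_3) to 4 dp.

(6.7082, 3.6056, 3.6056)

L_1 = √((0.0000−3.0000)² + (8.0000−2.0000)²) = 6.7082
L_2 = √((6.0000−3.0000)² + (0.0000−2.0000)²) = 3.6056
L_3 = √((0.0000−3.0000)² + (0.0000−2.0000)²) = 3.6056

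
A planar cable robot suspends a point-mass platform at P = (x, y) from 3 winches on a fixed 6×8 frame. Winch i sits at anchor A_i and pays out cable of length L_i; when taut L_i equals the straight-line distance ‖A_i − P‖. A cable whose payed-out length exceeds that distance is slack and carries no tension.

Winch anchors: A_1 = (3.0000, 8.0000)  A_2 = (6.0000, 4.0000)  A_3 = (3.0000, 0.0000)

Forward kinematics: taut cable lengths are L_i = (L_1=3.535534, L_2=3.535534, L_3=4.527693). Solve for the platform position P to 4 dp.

(2.5000, 4.5000)

expand ‖A_i−P‖²=L_i² and subtract eq 1 (k_i ≔ ‖A_i‖²−L_i²)
k_1 = 9.0000+64.0000−12.5000 = 60.5000
eq1−eq2 → [-6.0000  8.0000]·P = 21.0000
eq1−eq3 → [0.0000  16.0000]·P = 72.0000
2×2 solve → P = (2.5000, 4.5000)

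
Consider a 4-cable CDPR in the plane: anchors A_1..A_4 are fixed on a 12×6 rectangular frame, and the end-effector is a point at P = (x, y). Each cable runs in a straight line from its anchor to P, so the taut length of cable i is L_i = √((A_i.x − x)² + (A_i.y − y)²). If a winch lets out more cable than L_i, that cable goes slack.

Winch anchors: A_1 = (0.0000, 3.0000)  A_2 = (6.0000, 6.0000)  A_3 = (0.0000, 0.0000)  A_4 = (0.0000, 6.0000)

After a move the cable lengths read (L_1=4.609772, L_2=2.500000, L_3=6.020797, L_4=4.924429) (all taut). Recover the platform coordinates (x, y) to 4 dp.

each cable: (A_i−P)·(A_i−P) = L_i²; let k_i = ‖A_i‖²−L_i²
k_1 = 0.0000+9.0000−21.2500 = -12.2500
row 1: -12.0000x − 6.0000y = -78.0000  (k_2=65.7500)
row 2: 0.0000x + 6.0000y = 24.0000  (k_3=-36.2500)
row 3: 0.0000x − 6.0000y = -24.0000  (k_4=11.7500)
Cramer on rows 1–2 → x = 4.5000, y = 4.0000
check cable 4: ‖A_4−P‖² = 24.2500 ≈ L_4² = 24.2500 ✓

(4.5000, 4.0000)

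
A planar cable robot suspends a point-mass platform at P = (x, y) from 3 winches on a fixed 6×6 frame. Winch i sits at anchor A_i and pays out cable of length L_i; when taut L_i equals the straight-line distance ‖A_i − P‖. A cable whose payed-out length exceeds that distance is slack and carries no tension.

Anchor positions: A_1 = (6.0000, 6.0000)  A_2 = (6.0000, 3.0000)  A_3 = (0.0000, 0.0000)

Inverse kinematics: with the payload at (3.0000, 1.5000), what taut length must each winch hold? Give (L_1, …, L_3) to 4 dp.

cable 1: Δx=3.0000, Δy=4.5000; L_1 = √(Δx²+Δy²) = 5.4083
cable 2: Δx=3.0000, Δy=1.5000; L_2 = √(Δx²+Δy²) = 3.3541
cable 3: Δx=-3.0000, Δy=-1.5000; L_3 = √(Δx²+Δy²) = 3.3541

(5.4083, 3.3541, 3.3541)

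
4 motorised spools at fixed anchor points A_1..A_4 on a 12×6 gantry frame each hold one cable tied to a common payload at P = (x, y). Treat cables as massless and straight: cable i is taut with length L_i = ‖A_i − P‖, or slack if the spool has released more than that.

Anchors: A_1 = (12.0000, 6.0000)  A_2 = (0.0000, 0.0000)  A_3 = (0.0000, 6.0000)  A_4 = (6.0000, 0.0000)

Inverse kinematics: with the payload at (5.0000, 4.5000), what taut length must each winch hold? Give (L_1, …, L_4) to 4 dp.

(7.1589, 6.7268, 5.2202, 4.6098)

L_1 = √((12.0000−5.0000)² + (6.0000−4.5000)²) = 7.1589
L_2 = √((0.0000−5.0000)² + (0.0000−4.5000)²) = 6.7268
L_3 = √((0.0000−5.0000)² + (6.0000−4.5000)²) = 5.2202
L_4 = √((6.0000−5.0000)² + (0.0000−4.5000)²) = 4.6098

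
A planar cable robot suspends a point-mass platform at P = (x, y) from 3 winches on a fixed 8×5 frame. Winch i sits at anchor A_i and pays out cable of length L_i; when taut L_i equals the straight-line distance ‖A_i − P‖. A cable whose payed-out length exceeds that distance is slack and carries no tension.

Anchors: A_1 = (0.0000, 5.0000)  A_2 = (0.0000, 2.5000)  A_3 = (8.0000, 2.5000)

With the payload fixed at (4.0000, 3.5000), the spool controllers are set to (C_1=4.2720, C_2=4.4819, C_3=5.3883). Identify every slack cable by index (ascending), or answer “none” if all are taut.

i=1: geometric 4.2720 vs commanded 4.2720 ⇒ taut
i=2: geometric 4.1231 vs commanded 4.4819 ⇒ slack
i=3: geometric 4.1231 vs commanded 5.3883 ⇒ slack

2, 3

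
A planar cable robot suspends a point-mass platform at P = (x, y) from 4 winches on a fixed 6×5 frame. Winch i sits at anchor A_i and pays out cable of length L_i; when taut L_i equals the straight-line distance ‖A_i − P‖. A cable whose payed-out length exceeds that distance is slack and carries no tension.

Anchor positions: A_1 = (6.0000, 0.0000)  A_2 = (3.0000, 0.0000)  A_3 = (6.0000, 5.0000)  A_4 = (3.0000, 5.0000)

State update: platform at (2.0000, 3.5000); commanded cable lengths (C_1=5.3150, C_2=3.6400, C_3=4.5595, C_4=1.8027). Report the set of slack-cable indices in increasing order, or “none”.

cable 1: L_1 = ‖A_1−P‖ = 5.3151;  C_1 = 5.3150 → taut
cable 2: L_2 = ‖A_2−P‖ = 3.6401;  C_2 = 3.6400 → taut
cable 3: L_3 = ‖A_3−P‖ = 4.2720;  C_3 = 4.5595 → slack
cable 4: L_4 = ‖A_4−P‖ = 1.8028;  C_4 = 1.8027 → taut

3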